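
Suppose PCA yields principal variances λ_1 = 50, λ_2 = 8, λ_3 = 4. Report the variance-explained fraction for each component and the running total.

Step 1 — total variance = trace(Sigma) = Σ λ_i = 50 + 8 + 4 = 62.

Step 2 — fraction explained by component i = λ_i / Σ λ:
  PC1: 50/62 = 0.8065
  PC2: 8/62 = 0.129
  PC3: 4/62 = 0.0645

Step 3 — cumulative fraction after k components = (λ_1 + ... + λ_k) / Σ λ:
  k = 1: 50/62 = 0.8065
  k = 2: (50 + 8)/62 = 58/62 = 0.9355
  k = 3: (50 + 8 + 4)/62 = 62/62 = 1

Summary (fraction, with percent):

explained: PC1 0.8065 (80.65%), PC2 0.129 (12.9%), PC3 0.0645 (6.45%);  cumulative: 0.8065, 0.9355, 1


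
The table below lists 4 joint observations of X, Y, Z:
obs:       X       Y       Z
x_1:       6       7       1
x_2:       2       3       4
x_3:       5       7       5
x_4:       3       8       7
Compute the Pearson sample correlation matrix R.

Step 1 — column means:
  mean(X) = (6 + 2 + 5 + 3) / 4 = 16/4 = 4
  mean(Y) = (7 + 3 + 7 + 8) / 4 = 25/4 = 6.25
  mean(Z) = (1 + 4 + 5 + 7) / 4 = 17/4 = 4.25

Step 2 — sample variances and covariances s[i,j] = (1/(n-1)) · Σ_k (x_{k,i} - mean_i) · (x_{k,j} - mean_j), with n-1 = 3:
  s[X,X] = ((2)·(2) + (-2)·(-2) + (1)·(1) + (-1)·(-1)) / 3 = 10/3 = 3.3333
  s[X,Y] = ((2)·(0.75) + (-2)·(-3.25) + (1)·(0.75) + (-1)·(1.75)) / 3 = 7/3 = 2.3333
  s[X,Z] = ((2)·(-3.25) + (-2)·(-0.25) + (1)·(0.75) + (-1)·(2.75)) / 3 = -8/3 = -2.6667
  s[Y,Y] = ((0.75)·(0.75) + (-3.25)·(-3.25) + (0.75)·(0.75) + (1.75)·(1.75)) / 3 = 14.75/3 = 4.9167
  s[Y,Z] = ((0.75)·(-3.25) + (-3.25)·(-0.25) + (0.75)·(0.75) + (1.75)·(2.75)) / 3 = 3.75/3 = 1.25
  s[Z,Z] = ((-3.25)·(-3.25) + (-0.25)·(-0.25) + (0.75)·(0.75) + (2.75)·(2.75)) / 3 = 18.75/3 = 6.25
  Sample standard deviations s_i = √(s[i,i]):
  s(X) = √(3.3333) = 1.8257
  s(Y) = √(4.9167) = 2.2174
  s(Z) = √(6.25) = 2.5

Step 3 — r_{ij} = s_{ij} / (s_i · s_j):
  r[X,X] = 1 (diagonal).
  r[X,Y] = 2.3333 / (1.8257 · 2.2174) = 2.3333 / 4.0483 = 0.5764
  r[X,Z] = -2.6667 / (1.8257 · 2.5) = -2.6667 / 4.5644 = -0.5842
  r[Y,Y] = 1 (diagonal).
  r[Y,Z] = 1.25 / (2.2174 · 2.5) = 1.25 / 5.5434 = 0.2255
  r[Z,Z] = 1 (diagonal).

R is symmetric with unit diagonal. Assembling:

R = [[1, 0.5764, -0.5842],
 [0.5764, 1, 0.2255],
 [-0.5842, 0.2255, 1]]


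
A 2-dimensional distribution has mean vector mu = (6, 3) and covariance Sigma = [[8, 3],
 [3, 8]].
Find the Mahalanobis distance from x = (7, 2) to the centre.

Step 1 — centre the observation: (x - mu) = (1, -1).

Step 2 — invert Sigma. det(Sigma) = 8·8 - (3)² = 55.
  Sigma^{-1} = (1/det) · [[d, -b], [-b, a]] = [[0.1455, -0.0545],
 [-0.0545, 0.1455]].

Step 3 — form the quadratic (x - mu)^T · Sigma^{-1} · (x - mu):
  Sigma^{-1} · (x - mu) = (0.2, -0.2).
  (x - mu)^T · [Sigma^{-1} · (x - mu)] = (1)·(0.2) + (-1)·(-0.2) = 0.4.

Step 4 — take square root: d = √(0.4) ≈ 0.6325.

d(x, mu) = √(0.4) ≈ 0.6325


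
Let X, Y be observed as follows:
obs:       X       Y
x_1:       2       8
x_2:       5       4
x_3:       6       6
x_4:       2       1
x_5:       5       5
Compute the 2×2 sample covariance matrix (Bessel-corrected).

Step 1 — column means:
  mean(X) = (2 + 5 + 6 + 2 + 5) / 5 = 20/5 = 4
  mean(Y) = (8 + 4 + 6 + 1 + 5) / 5 = 24/5 = 4.8

Step 2 — sample covariance S[i,j] = (1/(n-1)) · Σ_k (x_{k,i} - mean_i) · (x_{k,j} - mean_j), with n-1 = 4.
  S[X,X] = ((-2)·(-2) + (1)·(1) + (2)·(2) + (-2)·(-2) + (1)·(1)) / 4 = 14/4 = 3.5
  S[X,Y] = ((-2)·(3.2) + (1)·(-0.8) + (2)·(1.2) + (-2)·(-3.8) + (1)·(0.2)) / 4 = 3/4 = 0.75
  S[Y,Y] = ((3.2)·(3.2) + (-0.8)·(-0.8) + (1.2)·(1.2) + (-3.8)·(-3.8) + (0.2)·(0.2)) / 4 = 26.8/4 = 6.7

S is symmetric (S[j,i] = S[i,j]). Assembling:

S = [[3.5, 0.75],
 [0.75, 6.7]]


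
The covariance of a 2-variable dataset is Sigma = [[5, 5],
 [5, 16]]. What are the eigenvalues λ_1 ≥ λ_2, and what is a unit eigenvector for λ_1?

Step 1 — characteristic polynomial of 2×2 Sigma:
  det(Sigma - λI) = λ² - trace · λ + det = 0.
  trace = 5 + 16 = 21, det = 5·16 - (5)² = 55.
Step 2 — discriminant:
  Δ = trace² - 4·det = 441 - 220 = 221.
Step 3 — eigenvalues:
  λ = (trace ± √Δ)/2 = (21 ± 14.8661)/2,
  λ_1 = 17.933,  λ_2 = 3.067.

Step 4 — unit eigenvector for λ_1: solve (Sigma - λ_1 I)v = 0. First row:
  (5 - 17.933)·v_x + (5)·v_y = 0, i.e. (-12.933)·v_x + (5)·v_y = 0,
  so v ∝ (b, λ_1 - a) = (5, 12.933) = u.
  ||u|| = √((5)² + (12.933)²) = √(192.2634) ≈ 13.8659,
  v_1 = u/||u|| ≈ (0.3606, 0.9327) (||v_1|| = 1).

λ_1 = 17.933,  λ_2 = 3.067;  v_1 ≈ (0.3606, 0.9327)


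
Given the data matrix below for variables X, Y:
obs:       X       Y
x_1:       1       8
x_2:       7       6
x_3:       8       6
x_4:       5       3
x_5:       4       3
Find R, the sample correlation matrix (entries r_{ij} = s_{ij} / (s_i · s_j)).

Step 1 — column means:
  mean(X) = (1 + 7 + 8 + 5 + 4) / 5 = 25/5 = 5
  mean(Y) = (8 + 6 + 6 + 3 + 3) / 5 = 26/5 = 5.2

Step 2 — sample variances and covariances s[i,j] = (1/(n-1)) · Σ_k (x_{k,i} - mean_i) · (x_{k,j} - mean_j), with n-1 = 4:
  s[X,X] = ((-4)·(-4) + (2)·(2) + (3)·(3) + (0)·(0) + (-1)·(-1)) / 4 = 30/4 = 7.5
  s[X,Y] = ((-4)·(2.8) + (2)·(0.8) + (3)·(0.8) + (0)·(-2.2) + (-1)·(-2.2)) / 4 = -5/4 = -1.25
  s[Y,Y] = ((2.8)·(2.8) + (0.8)·(0.8) + (0.8)·(0.8) + (-2.2)·(-2.2) + (-2.2)·(-2.2)) / 4 = 18.8/4 = 4.7
  Sample standard deviations s_i = √(s[i,i]):
  s(X) = √(7.5) = 2.7386
  s(Y) = √(4.7) = 2.1679

Step 3 — r_{ij} = s_{ij} / (s_i · s_j):
  r[X,X] = 1 (diagonal).
  r[X,Y] = -1.25 / (2.7386 · 2.1679) = -1.25 / 5.9372 = -0.2105
  r[Y,Y] = 1 (diagonal).

R is symmetric with unit diagonal. Assembling:

R = [[1, -0.2105],
 [-0.2105, 1]]


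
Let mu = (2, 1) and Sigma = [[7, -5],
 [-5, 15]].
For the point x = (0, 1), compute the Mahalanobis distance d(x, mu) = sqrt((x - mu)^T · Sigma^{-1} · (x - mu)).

Step 1 — centre the observation: (x - mu) = (-2, 0).

Step 2 — invert Sigma. det(Sigma) = 7·15 - (-5)² = 80.
  Sigma^{-1} = (1/det) · [[d, -b], [-b, a]] = [[0.1875, 0.0625],
 [0.0625, 0.0875]].

Step 3 — form the quadratic (x - mu)^T · Sigma^{-1} · (x - mu):
  Sigma^{-1} · (x - mu) = (-0.375, -0.125).
  (x - mu)^T · [Sigma^{-1} · (x - mu)] = (-2)·(-0.375) + (0)·(-0.125) = 0.75.

Step 4 — take square root: d = √(0.75) ≈ 0.866.

d(x, mu) = √(0.75) ≈ 0.866


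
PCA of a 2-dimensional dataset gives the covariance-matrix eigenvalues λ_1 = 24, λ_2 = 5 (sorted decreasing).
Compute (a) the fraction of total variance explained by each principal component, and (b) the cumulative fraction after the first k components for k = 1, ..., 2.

Step 1 — total variance = trace(Sigma) = Σ λ_i = 24 + 5 = 29.

Step 2 — fraction explained by component i = λ_i / Σ λ:
  PC1: 24/29 = 0.8276
  PC2: 5/29 = 0.1724

Step 3 — cumulative fraction after k components = (λ_1 + ... + λ_k) / Σ λ:
  k = 1: 24/29 = 0.8276
  k = 2: (24 + 5)/29 = 29/29 = 1

Summary (fraction, with percent):

explained: PC1 0.8276 (82.76%), PC2 0.1724 (17.24%);  cumulative: 0.8276, 1


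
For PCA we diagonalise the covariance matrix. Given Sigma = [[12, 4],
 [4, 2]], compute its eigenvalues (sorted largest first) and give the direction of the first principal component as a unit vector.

Step 1 — characteristic polynomial of 2×2 Sigma:
  det(Sigma - λI) = λ² - trace · λ + det = 0.
  trace = 12 + 2 = 14, det = 12·2 - (4)² = 8.
Step 2 — discriminant:
  Δ = trace² - 4·det = 196 - 32 = 164.
Step 3 — eigenvalues:
  λ = (trace ± √Δ)/2 = (14 ± 12.8062)/2,
  λ_1 = 13.4031,  λ_2 = 0.5969.

Step 4 — unit eigenvector for λ_1: solve (Sigma - λ_1 I)v = 0. First row:
  (12 - 13.4031)·v_x + (4)·v_y = 0, i.e. (-1.4031)·v_x + (4)·v_y = 0,
  so v ∝ (b, λ_1 - a) = (4, 1.4031) = u.
  ||u|| = √((4)² + (1.4031)²) = √(17.9688) ≈ 4.239,
  v_1 = u/||u|| ≈ (0.9436, 0.331) (||v_1|| = 1).

λ_1 = 13.4031,  λ_2 = 0.5969;  v_1 ≈ (0.9436, 0.331)


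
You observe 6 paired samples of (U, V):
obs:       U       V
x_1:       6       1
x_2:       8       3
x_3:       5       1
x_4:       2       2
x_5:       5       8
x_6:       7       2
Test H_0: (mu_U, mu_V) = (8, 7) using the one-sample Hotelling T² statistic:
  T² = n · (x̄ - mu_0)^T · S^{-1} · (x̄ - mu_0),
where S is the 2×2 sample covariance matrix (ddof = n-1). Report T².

Step 1 — sample mean vector:
  mean(U) = (6 + 8 + 5 + 2 + 5 + 7) / 6 = 33/6 = 5.5
  mean(V) = (1 + 3 + 1 + 2 + 8 + 2) / 6 = 17/6 = 2.8333
  x̄ = (5.5, 2.8333),  deviation x̄ - mu_0 = (5.5, 2.8333) - (8, 7) = (-2.5, -4.1667).

Step 2 — sample covariance matrix, S[i,j] = (1/(n-1)) · Σ_k (x_{k,i} - mean_i) · (x_{k,j} - mean_j), divisor n-1 = 5:
  S[U,U] = ((0.5)·(0.5) + (2.5)·(2.5) + (-0.5)·(-0.5) + (-3.5)·(-3.5) + (-0.5)·(-0.5) + (1.5)·(1.5)) / 5 = 21.5/5 = 4.3
  S[U,V] = ((0.5)·(-1.8333) + (2.5)·(0.1667) + (-0.5)·(-1.8333) + (-3.5)·(-0.8333) + (-0.5)·(5.1667) + (1.5)·(-0.8333)) / 5 = -0.5/5 = -0.1
  S[V,V] = ((-1.8333)·(-1.8333) + (0.1667)·(0.1667) + (-1.8333)·(-1.8333) + (-0.8333)·(-0.8333) + (5.1667)·(5.1667) + (-0.8333)·(-0.8333)) / 5 = 34.8333/5 = 6.9667
  S = [[4.3, -0.1],
 [-0.1, 6.9667]].

Step 3 — invert S. det(S) = 4.3·6.9667 - (-0.1)² = 29.9467.
  S^{-1} = (1/det) · [[d, -b], [-b, a]] = [[0.2326, 0.0033],
 [0.0033, 0.1436]].

Step 4 — quadratic form (x̄ - mu_0)^T · S^{-1} · (x̄ - mu_0):
  S^{-1} · (x̄ - mu_0) = (-0.5955, -0.6066),
  (x̄ - mu_0)^T · [...] = (-2.5)·(-0.5955) + (-4.1667)·(-0.6066) = 4.0164.

Step 5 — scale by n: T² = 6 · 4.0164 = 24.0984.

T² ≈ 24.0984


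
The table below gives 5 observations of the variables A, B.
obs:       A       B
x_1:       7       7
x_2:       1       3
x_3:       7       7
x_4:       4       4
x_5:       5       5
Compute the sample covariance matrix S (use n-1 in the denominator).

Step 1 — column means:
  mean(A) = (7 + 1 + 7 + 4 + 5) / 5 = 24/5 = 4.8
  mean(B) = (7 + 3 + 7 + 4 + 5) / 5 = 26/5 = 5.2

Step 2 — sample covariance S[i,j] = (1/(n-1)) · Σ_k (x_{k,i} - mean_i) · (x_{k,j} - mean_j), with n-1 = 4.
  S[A,A] = ((2.2)·(2.2) + (-3.8)·(-3.8) + (2.2)·(2.2) + (-0.8)·(-0.8) + (0.2)·(0.2)) / 4 = 24.8/4 = 6.2
  S[A,B] = ((2.2)·(1.8) + (-3.8)·(-2.2) + (2.2)·(1.8) + (-0.8)·(-1.2) + (0.2)·(-0.2)) / 4 = 17.2/4 = 4.3
  S[B,B] = ((1.8)·(1.8) + (-2.2)·(-2.2) + (1.8)·(1.8) + (-1.2)·(-1.2) + (-0.2)·(-0.2)) / 4 = 12.8/4 = 3.2

S is symmetric (S[j,i] = S[i,j]). Assembling:

S = [[6.2, 4.3],
 [4.3, 3.2]]


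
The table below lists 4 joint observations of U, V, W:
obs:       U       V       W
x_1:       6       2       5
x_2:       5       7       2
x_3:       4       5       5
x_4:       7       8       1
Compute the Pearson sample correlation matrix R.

Step 1 — column means:
  mean(U) = (6 + 5 + 4 + 7) / 4 = 22/4 = 5.5
  mean(V) = (2 + 7 + 5 + 8) / 4 = 22/4 = 5.5
  mean(W) = (5 + 2 + 5 + 1) / 4 = 13/4 = 3.25

Step 2 — sample variances and covariances s[i,j] = (1/(n-1)) · Σ_k (x_{k,i} - mean_i) · (x_{k,j} - mean_j), with n-1 = 3:
  s[U,U] = ((0.5)·(0.5) + (-0.5)·(-0.5) + (-1.5)·(-1.5) + (1.5)·(1.5)) / 3 = 5/3 = 1.6667
  s[U,V] = ((0.5)·(-3.5) + (-0.5)·(1.5) + (-1.5)·(-0.5) + (1.5)·(2.5)) / 3 = 2/3 = 0.6667
  s[U,W] = ((0.5)·(1.75) + (-0.5)·(-1.25) + (-1.5)·(1.75) + (1.5)·(-2.25)) / 3 = -4.5/3 = -1.5
  s[V,V] = ((-3.5)·(-3.5) + (1.5)·(1.5) + (-0.5)·(-0.5) + (2.5)·(2.5)) / 3 = 21/3 = 7
  s[V,W] = ((-3.5)·(1.75) + (1.5)·(-1.25) + (-0.5)·(1.75) + (2.5)·(-2.25)) / 3 = -14.5/3 = -4.8333
  s[W,W] = ((1.75)·(1.75) + (-1.25)·(-1.25) + (1.75)·(1.75) + (-2.25)·(-2.25)) / 3 = 12.75/3 = 4.25
  Sample standard deviations s_i = √(s[i,i]):
  s(U) = √(1.6667) = 1.291
  s(V) = √(7) = 2.6458
  s(W) = √(4.25) = 2.0616

Step 3 — r_{ij} = s_{ij} / (s_i · s_j):
  r[U,U] = 1 (diagonal).
  r[U,V] = 0.6667 / (1.291 · 2.6458) = 0.6667 / 3.4157 = 0.1952
  r[U,W] = -1.5 / (1.291 · 2.0616) = -1.5 / 2.6615 = -0.5636
  r[V,V] = 1 (diagonal).
  r[V,W] = -4.8333 / (2.6458 · 2.0616) = -4.8333 / 5.4544 = -0.8861
  r[W,W] = 1 (diagonal).

R is symmetric with unit diagonal. Assembling:

R = [[1, 0.1952, -0.5636],
 [0.1952, 1, -0.8861],
 [-0.5636, -0.8861, 1]]


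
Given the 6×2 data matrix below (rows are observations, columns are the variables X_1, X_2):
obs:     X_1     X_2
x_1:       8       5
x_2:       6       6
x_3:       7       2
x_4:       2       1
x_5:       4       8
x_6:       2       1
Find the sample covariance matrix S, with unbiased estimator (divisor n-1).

Step 1 — column means:
  mean(X_1) = (8 + 6 + 7 + 2 + 4 + 2) / 6 = 29/6 = 4.8333
  mean(X_2) = (5 + 6 + 2 + 1 + 8 + 1) / 6 = 23/6 = 3.8333

Step 2 — sample covariance S[i,j] = (1/(n-1)) · Σ_k (x_{k,i} - mean_i) · (x_{k,j} - mean_j), with n-1 = 5.
  S[X_1,X_1] = ((3.1667)·(3.1667) + (1.1667)·(1.1667) + (2.1667)·(2.1667) + (-2.8333)·(-2.8333) + (-0.8333)·(-0.8333) + (-2.8333)·(-2.8333)) / 5 = 32.8333/5 = 6.5667
  S[X_1,X_2] = ((3.1667)·(1.1667) + (1.1667)·(2.1667) + (2.1667)·(-1.8333) + (-2.8333)·(-2.8333) + (-0.8333)·(4.1667) + (-2.8333)·(-2.8333)) / 5 = 14.8333/5 = 2.9667
  S[X_2,X_2] = ((1.1667)·(1.1667) + (2.1667)·(2.1667) + (-1.8333)·(-1.8333) + (-2.8333)·(-2.8333) + (4.1667)·(4.1667) + (-2.8333)·(-2.8333)) / 5 = 42.8333/5 = 8.5667

S is symmetric (S[j,i] = S[i,j]). Assembling:

S = [[6.5667, 2.9667],
 [2.9667, 8.5667]]


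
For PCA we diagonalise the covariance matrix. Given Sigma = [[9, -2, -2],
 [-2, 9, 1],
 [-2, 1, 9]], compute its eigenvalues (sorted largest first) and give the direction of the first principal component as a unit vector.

Step 1 — characteristic polynomial p(λ) = det(λI - Sigma) = λ³ - tr·λ² + c_1·λ - det, where tr = trace, c_1 = sum of the principal 2×2 minors, det = det(Sigma):
  tr = 9 + 9 + 9 = 27,
  c_1 = (9·9 - (-2)²) + (9·9 - (-2)²) + (9·9 - (1)²) = 77 + 77 + 80 = 234,
  det = 9·(9·9 - (1)²) - (-2)·((-2)·9 - (1)·(-2)) + (-2)·((-2)·(1) - 9·(-2)) = 9·(80) - (-2)·(-16) + (-2)·(16) = 656.
  So p(λ) = λ³ - 27λ² + 234λ - 656.
Step 2 — look for an integer root (rational root theorem: any rational root is an integer divisor of 656). Testing λ = 8:
  p(8) = 512 - 1728 + 1872 - 656 = 0  ✓
  Dividing out (λ - 8): p(λ) = (λ - 8)(λ² - 19λ + 82).
Step 3 — remaining eigenvalues from the quadratic λ² - 19λ + 82 = 0:
  Δ = 19² - 4·82 = 361 - 328 = 33,  λ = (19 ± √33)/2 = (19 ± 5.7446)/2 ≈ 12.3723 or 6.6277.
  Sorted: λ_1 = 12.3723,  λ_2 = 8,  λ_3 = 6.6277  (check: sum = 27 = tr ✓).

Step 4 — unit eigenvector for λ_1 ≈ 12.3723: v spans the null space of (Sigma - λ_1 I), whose rows are
  r_1 = (-3.3723, -2, -2),  r_2 = (-2, -3.3723, 1),  r_3 = (-2, 1, -3.3723).
  v is orthogonal to every row, so take v ∝ r_1 × r_2 = ((-2)·(1) - (-2)·(-3.3723), (-2)·(-2) - (-3.3723)·(1), (-3.3723)·(-3.3723) - (-2)·(-2)) ≈ (-8.7446, 7.3723, 7.3723).
  Rescale (multiply by -1 so the first nonzero entry is positive): u = (8.7446, -7.3723, -7.3723).
  ||u|| = √((8.7446)² + (-7.3723)² + (-7.3723)²) = √(185.1684) ≈ 13.6077,  v_1 = u/||u|| ≈ (0.6426, -0.5418, -0.5418) (||v_1|| = 1).

λ_1 = 12.3723,  λ_2 = 8,  λ_3 = 6.6277;  v_1 ≈ (0.6426, -0.5418, -0.5418)


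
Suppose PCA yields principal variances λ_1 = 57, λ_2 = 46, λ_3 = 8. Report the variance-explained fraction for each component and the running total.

Step 1 — total variance = trace(Sigma) = Σ λ_i = 57 + 46 + 8 = 111.

Step 2 — fraction explained by component i = λ_i / Σ λ:
  PC1: 57/111 = 0.5135
  PC2: 46/111 = 0.4144
  PC3: 8/111 = 0.0721

Step 3 — cumulative fraction after k components = (λ_1 + ... + λ_k) / Σ λ:
  k = 1: 57/111 = 0.5135
  k = 2: (57 + 46)/111 = 103/111 = 0.9279
  k = 3: (57 + 46 + 8)/111 = 111/111 = 1

Summary (fraction, with percent):

explained: PC1 0.5135 (51.35%), PC2 0.4144 (41.44%), PC3 0.0721 (7.21%);  cumulative: 0.5135, 0.9279, 1


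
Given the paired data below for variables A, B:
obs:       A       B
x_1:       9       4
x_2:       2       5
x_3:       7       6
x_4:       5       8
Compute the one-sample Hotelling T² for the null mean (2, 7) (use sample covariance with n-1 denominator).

Step 1 — sample mean vector:
  mean(A) = (9 + 2 + 7 + 5) / 4 = 23/4 = 5.75
  mean(B) = (4 + 5 + 6 + 8) / 4 = 23/4 = 5.75
  x̄ = (5.75, 5.75),  deviation x̄ - mu_0 = (5.75, 5.75) - (2, 7) = (3.75, -1.25).

Step 2 — sample covariance matrix, S[i,j] = (1/(n-1)) · Σ_k (x_{k,i} - mean_i) · (x_{k,j} - mean_j), divisor n-1 = 3:
  S[A,A] = ((3.25)·(3.25) + (-3.75)·(-3.75) + (1.25)·(1.25) + (-0.75)·(-0.75)) / 3 = 26.75/3 = 8.9167
  S[A,B] = ((3.25)·(-1.75) + (-3.75)·(-0.75) + (1.25)·(0.25) + (-0.75)·(2.25)) / 3 = -4.25/3 = -1.4167
  S[B,B] = ((-1.75)·(-1.75) + (-0.75)·(-0.75) + (0.25)·(0.25) + (2.25)·(2.25)) / 3 = 8.75/3 = 2.9167
  S = [[8.9167, -1.4167],
 [-1.4167, 2.9167]].

Step 3 — invert S. det(S) = 8.9167·2.9167 - (-1.4167)² = 24.
  S^{-1} = (1/det) · [[d, -b], [-b, a]] = [[0.1215, 0.059],
 [0.059, 0.3715]].

Step 4 — quadratic form (x̄ - mu_0)^T · S^{-1} · (x̄ - mu_0):
  S^{-1} · (x̄ - mu_0) = (0.3819, -0.2431),
  (x̄ - mu_0)^T · [...] = (3.75)·(0.3819) + (-1.25)·(-0.2431) = 1.7361.

Step 5 — scale by n: T² = 4 · 1.7361 = 6.9444.

T² ≈ 6.9444


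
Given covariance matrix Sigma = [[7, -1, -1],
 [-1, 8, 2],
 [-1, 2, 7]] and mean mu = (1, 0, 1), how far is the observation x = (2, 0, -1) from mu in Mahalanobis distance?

Step 1 — centre the observation: (x - mu) = (1, 0, -2).

Step 2 — invert Sigma (cofactor / det for 3×3, or solve directly):
  Sigma^{-1} = [[0.1473, 0.0142, 0.017],
 [0.0142, 0.136, -0.0368],
 [0.017, -0.0368, 0.1558]].

Step 3 — form the quadratic (x - mu)^T · Sigma^{-1} · (x - mu):
  Sigma^{-1} · (x - mu) = (0.1133, 0.0878, -0.2946).
  (x - mu)^T · [Sigma^{-1} · (x - mu)] = (1)·(0.1133) + (0)·(0.0878) + (-2)·(-0.2946) = 0.7025.

Step 4 — take square root: d = √(0.7025) ≈ 0.8382.

d(x, mu) = √(0.7025) ≈ 0.8382


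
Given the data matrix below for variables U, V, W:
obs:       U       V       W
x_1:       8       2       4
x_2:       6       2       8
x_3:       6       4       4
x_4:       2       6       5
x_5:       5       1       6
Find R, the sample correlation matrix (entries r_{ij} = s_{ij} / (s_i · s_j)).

Step 1 — column means:
  mean(U) = (8 + 6 + 6 + 2 + 5) / 5 = 27/5 = 5.4
  mean(V) = (2 + 2 + 4 + 6 + 1) / 5 = 15/5 = 3
  mean(W) = (4 + 8 + 4 + 5 + 6) / 5 = 27/5 = 5.4

Step 2 — sample variances and covariances s[i,j] = (1/(n-1)) · Σ_k (x_{k,i} - mean_i) · (x_{k,j} - mean_j), with n-1 = 4:
  s[U,U] = ((2.6)·(2.6) + (0.6)·(0.6) + (0.6)·(0.6) + (-3.4)·(-3.4) + (-0.4)·(-0.4)) / 4 = 19.2/4 = 4.8
  s[U,V] = ((2.6)·(-1) + (0.6)·(-1) + (0.6)·(1) + (-3.4)·(3) + (-0.4)·(-2)) / 4 = -12/4 = -3
  s[U,W] = ((2.6)·(-1.4) + (0.6)·(2.6) + (0.6)·(-1.4) + (-3.4)·(-0.4) + (-0.4)·(0.6)) / 4 = -1.8/4 = -0.45
  s[V,V] = ((-1)·(-1) + (-1)·(-1) + (1)·(1) + (3)·(3) + (-2)·(-2)) / 4 = 16/4 = 4
  s[V,W] = ((-1)·(-1.4) + (-1)·(2.6) + (1)·(-1.4) + (3)·(-0.4) + (-2)·(0.6)) / 4 = -5/4 = -1.25
  s[W,W] = ((-1.4)·(-1.4) + (2.6)·(2.6) + (-1.4)·(-1.4) + (-0.4)·(-0.4) + (0.6)·(0.6)) / 4 = 11.2/4 = 2.8
  Sample standard deviations s_i = √(s[i,i]):
  s(U) = √(4.8) = 2.1909
  s(V) = √(4) = 2
  s(W) = √(2.8) = 1.6733

Step 3 — r_{ij} = s_{ij} / (s_i · s_j):
  r[U,U] = 1 (diagonal).
  r[U,V] = -3 / (2.1909 · 2) = -3 / 4.3818 = -0.6847
  r[U,W] = -0.45 / (2.1909 · 1.6733) = -0.45 / 3.6661 = -0.1227
  r[V,V] = 1 (diagonal).
  r[V,W] = -1.25 / (2 · 1.6733) = -1.25 / 3.3466 = -0.3735
  r[W,W] = 1 (diagonal).

R is symmetric with unit diagonal. Assembling:

R = [[1, -0.6847, -0.1227],
 [-0.6847, 1, -0.3735],
 [-0.1227, -0.3735, 1]]


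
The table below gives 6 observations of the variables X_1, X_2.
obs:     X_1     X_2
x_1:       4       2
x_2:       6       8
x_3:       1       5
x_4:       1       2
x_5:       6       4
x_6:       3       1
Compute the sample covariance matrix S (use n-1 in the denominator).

Step 1 — column means:
  mean(X_1) = (4 + 6 + 1 + 1 + 6 + 3) / 6 = 21/6 = 3.5
  mean(X_2) = (2 + 8 + 5 + 2 + 4 + 1) / 6 = 22/6 = 3.6667

Step 2 — sample covariance S[i,j] = (1/(n-1)) · Σ_k (x_{k,i} - mean_i) · (x_{k,j} - mean_j), with n-1 = 5.
  S[X_1,X_1] = ((0.5)·(0.5) + (2.5)·(2.5) + (-2.5)·(-2.5) + (-2.5)·(-2.5) + (2.5)·(2.5) + (-0.5)·(-0.5)) / 5 = 25.5/5 = 5.1
  S[X_1,X_2] = ((0.5)·(-1.6667) + (2.5)·(4.3333) + (-2.5)·(1.3333) + (-2.5)·(-1.6667) + (2.5)·(0.3333) + (-0.5)·(-2.6667)) / 5 = 13/5 = 2.6
  S[X_2,X_2] = ((-1.6667)·(-1.6667) + (4.3333)·(4.3333) + (1.3333)·(1.3333) + (-1.6667)·(-1.6667) + (0.3333)·(0.3333) + (-2.6667)·(-2.6667)) / 5 = 33.3333/5 = 6.6667

S is symmetric (S[j,i] = S[i,j]). Assembling:

S = [[5.1, 2.6],
 [2.6, 6.6667]]


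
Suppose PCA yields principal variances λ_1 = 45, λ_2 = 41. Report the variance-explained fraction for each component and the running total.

Step 1 — total variance = trace(Sigma) = Σ λ_i = 45 + 41 = 86.

Step 2 — fraction explained by component i = λ_i / Σ λ:
  PC1: 45/86 = 0.5233
  PC2: 41/86 = 0.4767

Step 3 — cumulative fraction after k components = (λ_1 + ... + λ_k) / Σ λ:
  k = 1: 45/86 = 0.5233
  k = 2: (45 + 41)/86 = 86/86 = 1

Summary (fraction, with percent):

explained: PC1 0.5233 (52.33%), PC2 0.4767 (47.67%);  cumulative: 0.5233, 1


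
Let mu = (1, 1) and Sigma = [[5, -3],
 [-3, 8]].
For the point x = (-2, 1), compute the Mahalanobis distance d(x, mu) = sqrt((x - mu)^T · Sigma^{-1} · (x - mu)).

Step 1 — centre the observation: (x - mu) = (-3, 0).

Step 2 — invert Sigma. det(Sigma) = 5·8 - (-3)² = 31.
  Sigma^{-1} = (1/det) · [[d, -b], [-b, a]] = [[0.2581, 0.0968],
 [0.0968, 0.1613]].

Step 3 — form the quadratic (x - mu)^T · Sigma^{-1} · (x - mu):
  Sigma^{-1} · (x - mu) = (-0.7742, -0.2903).
  (x - mu)^T · [Sigma^{-1} · (x - mu)] = (-3)·(-0.7742) + (0)·(-0.2903) = 2.3226.

Step 4 — take square root: d = √(2.3226) ≈ 1.524.

d(x, mu) = √(2.3226) ≈ 1.524


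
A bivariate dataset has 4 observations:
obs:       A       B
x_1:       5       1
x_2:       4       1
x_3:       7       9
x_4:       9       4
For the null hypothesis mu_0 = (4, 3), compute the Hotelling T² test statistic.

Step 1 — sample mean vector:
  mean(A) = (5 + 4 + 7 + 9) / 4 = 25/4 = 6.25
  mean(B) = (1 + 1 + 9 + 4) / 4 = 15/4 = 3.75
  x̄ = (6.25, 3.75),  deviation x̄ - mu_0 = (6.25, 3.75) - (4, 3) = (2.25, 0.75).

Step 2 — sample covariance matrix, S[i,j] = (1/(n-1)) · Σ_k (x_{k,i} - mean_i) · (x_{k,j} - mean_j), divisor n-1 = 3:
  S[A,A] = ((-1.25)·(-1.25) + (-2.25)·(-2.25) + (0.75)·(0.75) + (2.75)·(2.75)) / 3 = 14.75/3 = 4.9167
  S[A,B] = ((-1.25)·(-2.75) + (-2.25)·(-2.75) + (0.75)·(5.25) + (2.75)·(0.25)) / 3 = 14.25/3 = 4.75
  S[B,B] = ((-2.75)·(-2.75) + (-2.75)·(-2.75) + (5.25)·(5.25) + (0.25)·(0.25)) / 3 = 42.75/3 = 14.25
  S = [[4.9167, 4.75],
 [4.75, 14.25]].

Step 3 — invert S. det(S) = 4.9167·14.25 - (4.75)² = 47.5.
  S^{-1} = (1/det) · [[d, -b], [-b, a]] = [[0.3, -0.1],
 [-0.1, 0.1035]].

Step 4 — quadratic form (x̄ - mu_0)^T · S^{-1} · (x̄ - mu_0):
  S^{-1} · (x̄ - mu_0) = (0.6, -0.1474),
  (x̄ - mu_0)^T · [...] = (2.25)·(0.6) + (0.75)·(-0.1474) = 1.2395.

Step 5 — scale by n: T² = 4 · 1.2395 = 4.9579.

T² ≈ 4.9579


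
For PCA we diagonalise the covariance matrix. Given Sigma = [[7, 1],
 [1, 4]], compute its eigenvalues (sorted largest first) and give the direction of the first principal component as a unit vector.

Step 1 — characteristic polynomial of 2×2 Sigma:
  det(Sigma - λI) = λ² - trace · λ + det = 0.
  trace = 7 + 4 = 11, det = 7·4 - (1)² = 27.
Step 2 — discriminant:
  Δ = trace² - 4·det = 121 - 108 = 13.
Step 3 — eigenvalues:
  λ = (trace ± √Δ)/2 = (11 ± 3.6056)/2,
  λ_1 = 7.3028,  λ_2 = 3.6972.

Step 4 — unit eigenvector for λ_1: solve (Sigma - λ_1 I)v = 0. First row:
  (7 - 7.3028)·v_x + (1)·v_y = 0, i.e. (-0.3028)·v_x + (1)·v_y = 0,
  so v ∝ (b, λ_1 - a) = (1, 0.3028) = u.
  ||u|| = √((1)² + (0.3028)²) = √(1.0917) ≈ 1.0448,
  v_1 = u/||u|| ≈ (0.9571, 0.2898) (||v_1|| = 1).

λ_1 = 7.3028,  λ_2 = 3.6972;  v_1 ≈ (0.9571, 0.2898)


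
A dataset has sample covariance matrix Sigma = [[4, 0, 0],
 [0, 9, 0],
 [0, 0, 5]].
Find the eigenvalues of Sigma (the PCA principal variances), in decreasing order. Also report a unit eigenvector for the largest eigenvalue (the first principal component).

Step 1 — characteristic polynomial p(λ) = det(λI - Sigma) = λ³ - tr·λ² + c_1·λ - det, where tr = trace, c_1 = sum of the principal 2×2 minors, det = det(Sigma):
  tr = 4 + 9 + 5 = 18,
  c_1 = (4·9 - (0)²) + (4·5 - (0)²) + (9·5 - (0)²) = 36 + 20 + 45 = 101,
  det = 4·(9·5 - (0)²) - (0)·((0)·5 - (0)·(0)) + (0)·((0)·(0) - 9·(0)) = 4·(45) - (0)·(0) + (0)·(0) = 180.
  So p(λ) = λ³ - 18λ² + 101λ - 180.
Step 2 — look for an integer root (rational root theorem: any rational root is an integer divisor of 180). Testing λ = 4:
  p(4) = 64 - 288 + 404 - 180 = 0  ✓
  Dividing out (λ - 4): p(λ) = (λ - 4)(λ² - 14λ + 45).
Step 3 — remaining eigenvalues from the quadratic λ² - 14λ + 45 = 0:
  Δ = 14² - 4·45 = 196 - 180 = 16,  λ = (14 ± √16)/2 = (14 ± 4)/2 = 9 or 5.
  Sorted: λ_1 = 9,  λ_2 = 5,  λ_3 = 4  (check: sum = 18 = tr ✓).

Step 4 — unit eigenvector for λ_1 = 9: v spans the null space of (Sigma - λ_1 I), whose rows are
  r_1 = (-5, 0, 0),  r_2 = (0, 0, 0),  r_3 = (0, 0, -4).
  v is orthogonal to every row, so take v ∝ r_1 × r_3 = ((0)·(-4) - (0)·(0), (0)·(0) - (-5)·(-4), (-5)·(0) - (0)·(0)) = (0, -20, 0).
  Rescale (divide by 20; multiply by -1 so the first nonzero entry is positive): u = (0, 1, 0).
  ||u|| = √((0)² + (1)² + (0)²) = √(1) = 1,  v_1 = u/||u|| ≈ (0, 1, 0) (||v_1|| = 1).

λ_1 = 9,  λ_2 = 5,  λ_3 = 4;  v_1 ≈ (0, 1, 0)


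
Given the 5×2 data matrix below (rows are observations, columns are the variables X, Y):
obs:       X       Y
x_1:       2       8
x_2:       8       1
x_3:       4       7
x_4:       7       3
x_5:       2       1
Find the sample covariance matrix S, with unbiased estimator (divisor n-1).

Step 1 — column means:
  mean(X) = (2 + 8 + 4 + 7 + 2) / 5 = 23/5 = 4.6
  mean(Y) = (8 + 1 + 7 + 3 + 1) / 5 = 20/5 = 4

Step 2 — sample covariance S[i,j] = (1/(n-1)) · Σ_k (x_{k,i} - mean_i) · (x_{k,j} - mean_j), with n-1 = 4.
  S[X,X] = ((-2.6)·(-2.6) + (3.4)·(3.4) + (-0.6)·(-0.6) + (2.4)·(2.4) + (-2.6)·(-2.6)) / 4 = 31.2/4 = 7.8
  S[X,Y] = ((-2.6)·(4) + (3.4)·(-3) + (-0.6)·(3) + (2.4)·(-1) + (-2.6)·(-3)) / 4 = -17/4 = -4.25
  S[Y,Y] = ((4)·(4) + (-3)·(-3) + (3)·(3) + (-1)·(-1) + (-3)·(-3)) / 4 = 44/4 = 11

S is symmetric (S[j,i] = S[i,j]). Assembling:

S = [[7.8, -4.25],
 [-4.25, 11]]


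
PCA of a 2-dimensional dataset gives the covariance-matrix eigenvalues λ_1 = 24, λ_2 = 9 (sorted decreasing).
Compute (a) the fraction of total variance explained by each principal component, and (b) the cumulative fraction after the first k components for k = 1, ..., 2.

Step 1 — total variance = trace(Sigma) = Σ λ_i = 24 + 9 = 33.

Step 2 — fraction explained by component i = λ_i / Σ λ:
  PC1: 24/33 = 0.7273
  PC2: 9/33 = 0.2727

Step 3 — cumulative fraction after k components = (λ_1 + ... + λ_k) / Σ λ:
  k = 1: 24/33 = 0.7273
  k = 2: (24 + 9)/33 = 33/33 = 1

Summary (fraction, with percent):

explained: PC1 0.7273 (72.73%), PC2 0.2727 (27.27%);  cumulative: 0.7273, 1


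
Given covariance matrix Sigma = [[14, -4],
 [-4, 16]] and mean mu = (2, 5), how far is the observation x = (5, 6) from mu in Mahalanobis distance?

Step 1 — centre the observation: (x - mu) = (3, 1).

Step 2 — invert Sigma. det(Sigma) = 14·16 - (-4)² = 208.
  Sigma^{-1} = (1/det) · [[d, -b], [-b, a]] = [[0.0769, 0.0192],
 [0.0192, 0.0673]].

Step 3 — form the quadratic (x - mu)^T · Sigma^{-1} · (x - mu):
  Sigma^{-1} · (x - mu) = (0.25, 0.125).
  (x - mu)^T · [Sigma^{-1} · (x - mu)] = (3)·(0.25) + (1)·(0.125) = 0.875.

Step 4 — take square root: d = √(0.875) ≈ 0.9354.

d(x, mu) = √(0.875) ≈ 0.9354


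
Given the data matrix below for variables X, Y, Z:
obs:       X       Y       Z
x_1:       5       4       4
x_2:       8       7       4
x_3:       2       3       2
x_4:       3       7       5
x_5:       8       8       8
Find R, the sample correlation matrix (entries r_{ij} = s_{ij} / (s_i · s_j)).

Step 1 — column means:
  mean(X) = (5 + 8 + 2 + 3 + 8) / 5 = 26/5 = 5.2
  mean(Y) = (4 + 7 + 3 + 7 + 8) / 5 = 29/5 = 5.8
  mean(Z) = (4 + 4 + 2 + 5 + 8) / 5 = 23/5 = 4.6

Step 2 — sample variances and covariances s[i,j] = (1/(n-1)) · Σ_k (x_{k,i} - mean_i) · (x_{k,j} - mean_j), with n-1 = 4:
  s[X,X] = ((-0.2)·(-0.2) + (2.8)·(2.8) + (-3.2)·(-3.2) + (-2.2)·(-2.2) + (2.8)·(2.8)) / 4 = 30.8/4 = 7.7
  s[X,Y] = ((-0.2)·(-1.8) + (2.8)·(1.2) + (-3.2)·(-2.8) + (-2.2)·(1.2) + (2.8)·(2.2)) / 4 = 16.2/4 = 4.05
  s[X,Z] = ((-0.2)·(-0.6) + (2.8)·(-0.6) + (-3.2)·(-2.6) + (-2.2)·(0.4) + (2.8)·(3.4)) / 4 = 15.4/4 = 3.85
  s[Y,Y] = ((-1.8)·(-1.8) + (1.2)·(1.2) + (-2.8)·(-2.8) + (1.2)·(1.2) + (2.2)·(2.2)) / 4 = 18.8/4 = 4.7
  s[Y,Z] = ((-1.8)·(-0.6) + (1.2)·(-0.6) + (-2.8)·(-2.6) + (1.2)·(0.4) + (2.2)·(3.4)) / 4 = 15.6/4 = 3.9
  s[Z,Z] = ((-0.6)·(-0.6) + (-0.6)·(-0.6) + (-2.6)·(-2.6) + (0.4)·(0.4) + (3.4)·(3.4)) / 4 = 19.2/4 = 4.8
  Sample standard deviations s_i = √(s[i,i]):
  s(X) = √(7.7) = 2.7749
  s(Y) = √(4.7) = 2.1679
  s(Z) = √(4.8) = 2.1909

Step 3 — r_{ij} = s_{ij} / (s_i · s_j):
  r[X,X] = 1 (diagonal).
  r[X,Y] = 4.05 / (2.7749 · 2.1679) = 4.05 / 6.0158 = 0.6732
  r[X,Z] = 3.85 / (2.7749 · 2.1909) = 3.85 / 6.0795 = 0.6333
  r[Y,Y] = 1 (diagonal).
  r[Y,Z] = 3.9 / (2.1679 · 2.1909) = 3.9 / 4.7497 = 0.8211
  r[Z,Z] = 1 (diagonal).

R is symmetric with unit diagonal. Assembling:

R = [[1, 0.6732, 0.6333],
 [0.6732, 1, 0.8211],
 [0.6333, 0.8211, 1]]


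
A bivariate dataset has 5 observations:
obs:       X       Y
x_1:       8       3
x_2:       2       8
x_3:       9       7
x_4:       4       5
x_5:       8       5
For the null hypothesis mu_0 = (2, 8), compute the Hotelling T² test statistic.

Step 1 — sample mean vector:
  mean(X) = (8 + 2 + 9 + 4 + 8) / 5 = 31/5 = 6.2
  mean(Y) = (3 + 8 + 7 + 5 + 5) / 5 = 28/5 = 5.6
  x̄ = (6.2, 5.6),  deviation x̄ - mu_0 = (6.2, 5.6) - (2, 8) = (4.2, -2.4).

Step 2 — sample covariance matrix, S[i,j] = (1/(n-1)) · Σ_k (x_{k,i} - mean_i) · (x_{k,j} - mean_j), divisor n-1 = 4:
  S[X,X] = ((1.8)·(1.8) + (-4.2)·(-4.2) + (2.8)·(2.8) + (-2.2)·(-2.2) + (1.8)·(1.8)) / 4 = 36.8/4 = 9.2
  S[X,Y] = ((1.8)·(-2.6) + (-4.2)·(2.4) + (2.8)·(1.4) + (-2.2)·(-0.6) + (1.8)·(-0.6)) / 4 = -10.6/4 = -2.65
  S[Y,Y] = ((-2.6)·(-2.6) + (2.4)·(2.4) + (1.4)·(1.4) + (-0.6)·(-0.6) + (-0.6)·(-0.6)) / 4 = 15.2/4 = 3.8
  S = [[9.2, -2.65],
 [-2.65, 3.8]].

Step 3 — invert S. det(S) = 9.2·3.8 - (-2.65)² = 27.9375.
  S^{-1} = (1/det) · [[d, -b], [-b, a]] = [[0.136, 0.0949],
 [0.0949, 0.3293]].

Step 4 — quadratic form (x̄ - mu_0)^T · S^{-1} · (x̄ - mu_0):
  S^{-1} · (x̄ - mu_0) = (0.3436, -0.3919),
  (x̄ - mu_0)^T · [...] = (4.2)·(0.3436) + (-2.4)·(-0.3919) = 2.3839.

Step 5 — scale by n: T² = 5 · 2.3839 = 11.9195.

T² ≈ 11.9195


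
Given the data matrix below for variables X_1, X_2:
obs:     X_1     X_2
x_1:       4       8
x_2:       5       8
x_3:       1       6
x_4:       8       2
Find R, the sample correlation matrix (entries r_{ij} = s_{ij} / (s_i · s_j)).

Step 1 — column means:
  mean(X_1) = (4 + 5 + 1 + 8) / 4 = 18/4 = 4.5
  mean(X_2) = (8 + 8 + 6 + 2) / 4 = 24/4 = 6

Step 2 — sample variances and covariances s[i,j] = (1/(n-1)) · Σ_k (x_{k,i} - mean_i) · (x_{k,j} - mean_j), with n-1 = 3:
  s[X_1,X_1] = ((-0.5)·(-0.5) + (0.5)·(0.5) + (-3.5)·(-3.5) + (3.5)·(3.5)) / 3 = 25/3 = 8.3333
  s[X_1,X_2] = ((-0.5)·(2) + (0.5)·(2) + (-3.5)·(0) + (3.5)·(-4)) / 3 = -14/3 = -4.6667
  s[X_2,X_2] = ((2)·(2) + (2)·(2) + (0)·(0) + (-4)·(-4)) / 3 = 24/3 = 8
  Sample standard deviations s_i = √(s[i,i]):
  s(X_1) = √(8.3333) = 2.8868
  s(X_2) = √(8) = 2.8284

Step 3 — r_{ij} = s_{ij} / (s_i · s_j):
  r[X_1,X_1] = 1 (diagonal).
  r[X_1,X_2] = -4.6667 / (2.8868 · 2.8284) = -4.6667 / 8.165 = -0.5715
  r[X_2,X_2] = 1 (diagonal).

R is symmetric with unit diagonal. Assembling:

R = [[1, -0.5715],
 [-0.5715, 1]]


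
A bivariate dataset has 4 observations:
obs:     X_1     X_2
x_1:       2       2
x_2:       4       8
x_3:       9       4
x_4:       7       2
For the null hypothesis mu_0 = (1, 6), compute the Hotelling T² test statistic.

Step 1 — sample mean vector:
  mean(X_1) = (2 + 4 + 9 + 7) / 4 = 22/4 = 5.5
  mean(X_2) = (2 + 8 + 4 + 2) / 4 = 16/4 = 4
  x̄ = (5.5, 4),  deviation x̄ - mu_0 = (5.5, 4) - (1, 6) = (4.5, -2).

Step 2 — sample covariance matrix, S[i,j] = (1/(n-1)) · Σ_k (x_{k,i} - mean_i) · (x_{k,j} - mean_j), divisor n-1 = 3:
  S[X_1,X_1] = ((-3.5)·(-3.5) + (-1.5)·(-1.5) + (3.5)·(3.5) + (1.5)·(1.5)) / 3 = 29/3 = 9.6667
  S[X_1,X_2] = ((-3.5)·(-2) + (-1.5)·(4) + (3.5)·(0) + (1.5)·(-2)) / 3 = -2/3 = -0.6667
  S[X_2,X_2] = ((-2)·(-2) + (4)·(4) + (0)·(0) + (-2)·(-2)) / 3 = 24/3 = 8
  S = [[9.6667, -0.6667],
 [-0.6667, 8]].

Step 3 — invert S. det(S) = 9.6667·8 - (-0.6667)² = 76.8889.
  S^{-1} = (1/det) · [[d, -b], [-b, a]] = [[0.104, 0.0087],
 [0.0087, 0.1257]].

Step 4 — quadratic form (x̄ - mu_0)^T · S^{-1} · (x̄ - mu_0):
  S^{-1} · (x̄ - mu_0) = (0.4509, -0.2124),
  (x̄ - mu_0)^T · [...] = (4.5)·(0.4509) + (-2)·(-0.2124) = 2.4538.

Step 5 — scale by n: T² = 4 · 2.4538 = 9.815.

T² ≈ 9.815


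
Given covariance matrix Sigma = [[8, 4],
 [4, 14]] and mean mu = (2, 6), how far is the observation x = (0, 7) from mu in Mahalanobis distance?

Step 1 — centre the observation: (x - mu) = (-2, 1).

Step 2 — invert Sigma. det(Sigma) = 8·14 - (4)² = 96.
  Sigma^{-1} = (1/det) · [[d, -b], [-b, a]] = [[0.1458, -0.0417],
 [-0.0417, 0.0833]].

Step 3 — form the quadratic (x - mu)^T · Sigma^{-1} · (x - mu):
  Sigma^{-1} · (x - mu) = (-0.3333, 0.1667).
  (x - mu)^T · [Sigma^{-1} · (x - mu)] = (-2)·(-0.3333) + (1)·(0.1667) = 0.8333.

Step 4 — take square root: d = √(0.8333) ≈ 0.9129.

d(x, mu) = √(0.8333) ≈ 0.9129


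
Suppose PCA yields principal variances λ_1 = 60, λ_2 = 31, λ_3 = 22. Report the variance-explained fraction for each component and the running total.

Step 1 — total variance = trace(Sigma) = Σ λ_i = 60 + 31 + 22 = 113.

Step 2 — fraction explained by component i = λ_i / Σ λ:
  PC1: 60/113 = 0.531
  PC2: 31/113 = 0.2743
  PC3: 22/113 = 0.1947

Step 3 — cumulative fraction after k components = (λ_1 + ... + λ_k) / Σ λ:
  k = 1: 60/113 = 0.531
  k = 2: (60 + 31)/113 = 91/113 = 0.8053
  k = 3: (60 + 31 + 22)/113 = 113/113 = 1

Summary (fraction, with percent):

explained: PC1 0.531 (53.1%), PC2 0.2743 (27.43%), PC3 0.1947 (19.47%);  cumulative: 0.531, 0.8053, 1


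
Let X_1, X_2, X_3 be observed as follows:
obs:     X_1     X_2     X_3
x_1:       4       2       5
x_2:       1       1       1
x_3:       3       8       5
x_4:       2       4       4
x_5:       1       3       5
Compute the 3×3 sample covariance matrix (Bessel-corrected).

Step 1 — column means:
  mean(X_1) = (4 + 1 + 3 + 2 + 1) / 5 = 11/5 = 2.2
  mean(X_2) = (2 + 1 + 8 + 4 + 3) / 5 = 18/5 = 3.6
  mean(X_3) = (5 + 1 + 5 + 4 + 5) / 5 = 20/5 = 4

Step 2 — sample covariance S[i,j] = (1/(n-1)) · Σ_k (x_{k,i} - mean_i) · (x_{k,j} - mean_j), with n-1 = 4.
  S[X_1,X_1] = ((1.8)·(1.8) + (-1.2)·(-1.2) + (0.8)·(0.8) + (-0.2)·(-0.2) + (-1.2)·(-1.2)) / 4 = 6.8/4 = 1.7
  S[X_1,X_2] = ((1.8)·(-1.6) + (-1.2)·(-2.6) + (0.8)·(4.4) + (-0.2)·(0.4) + (-1.2)·(-0.6)) / 4 = 4.4/4 = 1.1
  S[X_1,X_3] = ((1.8)·(1) + (-1.2)·(-3) + (0.8)·(1) + (-0.2)·(0) + (-1.2)·(1)) / 4 = 5/4 = 1.25
  S[X_2,X_2] = ((-1.6)·(-1.6) + (-2.6)·(-2.6) + (4.4)·(4.4) + (0.4)·(0.4) + (-0.6)·(-0.6)) / 4 = 29.2/4 = 7.3
  S[X_2,X_3] = ((-1.6)·(1) + (-2.6)·(-3) + (4.4)·(1) + (0.4)·(0) + (-0.6)·(1)) / 4 = 10/4 = 2.5
  S[X_3,X_3] = ((1)·(1) + (-3)·(-3) + (1)·(1) + (0)·(0) + (1)·(1)) / 4 = 12/4 = 3

S is symmetric (S[j,i] = S[i,j]). Assembling:

S = [[1.7, 1.1, 1.25],
 [1.1, 7.3, 2.5],
 [1.25, 2.5, 3]]


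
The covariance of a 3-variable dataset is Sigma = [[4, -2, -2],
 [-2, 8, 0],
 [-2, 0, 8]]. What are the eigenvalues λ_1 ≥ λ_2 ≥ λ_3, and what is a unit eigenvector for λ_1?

Step 1 — characteristic polynomial p(λ) = det(λI - Sigma) = λ³ - tr·λ² + c_1·λ - det, where tr = trace, c_1 = sum of the principal 2×2 minors, det = det(Sigma):
  tr = 4 + 8 + 8 = 20,
  c_1 = (4·8 - (-2)²) + (4·8 - (-2)²) + (8·8 - (0)²) = 28 + 28 + 64 = 120,
  det = 4·(8·8 - (0)²) - (-2)·((-2)·8 - (0)·(-2)) + (-2)·((-2)·(0) - 8·(-2)) = 4·(64) - (-2)·(-16) + (-2)·(16) = 192.
  So p(λ) = λ³ - 20λ² + 120λ - 192.
Step 2 — look for an integer root (rational root theorem: any rational root is an integer divisor of 192). Testing λ = 8:
  p(8) = 512 - 1280 + 960 - 192 = 0  ✓
  Dividing out (λ - 8): p(λ) = (λ - 8)(λ² - 12λ + 24).
Step 3 — remaining eigenvalues from the quadratic λ² - 12λ + 24 = 0:
  Δ = 12² - 4·24 = 144 - 96 = 48,  λ = (12 ± √48)/2 = (12 ± 6.9282)/2 ≈ 9.4641 or 2.5359.
  Sorted: λ_1 = 9.4641,  λ_2 = 8,  λ_3 = 2.5359  (check: sum = 20 = tr ✓).

Step 4 — unit eigenvector for λ_1 ≈ 9.4641: v spans the null space of (Sigma - λ_1 I), whose rows are
  r_1 = (-5.4641, -2, -2),  r_2 = (-2, -1.4641, 0),  r_3 = (-2, 0, -1.4641).
  v is orthogonal to every row, so take v ∝ r_1 × r_2 = ((-2)·(0) - (-2)·(-1.4641), (-2)·(-2) - (-5.4641)·(0), (-5.4641)·(-1.4641) - (-2)·(-2)) ≈ (-2.9282, 4, 4).
  Rescale (multiply by -1 so the first nonzero entry is positive): u = (2.9282, -4, -4).
  ||u|| = √((2.9282)² + (-4)² + (-4)²) = √(40.5744) ≈ 6.3698,  v_1 = u/||u|| ≈ (0.4597, -0.628, -0.628) (||v_1|| = 1).

λ_1 = 9.4641,  λ_2 = 8,  λ_3 = 2.5359;  v_1 ≈ (0.4597, -0.628, -0.628)


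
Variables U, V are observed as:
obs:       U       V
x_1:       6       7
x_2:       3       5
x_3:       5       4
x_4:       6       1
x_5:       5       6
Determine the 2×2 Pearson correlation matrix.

Step 1 — column means:
  mean(U) = (6 + 3 + 5 + 6 + 5) / 5 = 25/5 = 5
  mean(V) = (7 + 5 + 4 + 1 + 6) / 5 = 23/5 = 4.6

Step 2 — sample variances and covariances s[i,j] = (1/(n-1)) · Σ_k (x_{k,i} - mean_i) · (x_{k,j} - mean_j), with n-1 = 4:
  s[U,U] = ((1)·(1) + (-2)·(-2) + (0)·(0) + (1)·(1) + (0)·(0)) / 4 = 6/4 = 1.5
  s[U,V] = ((1)·(2.4) + (-2)·(0.4) + (0)·(-0.6) + (1)·(-3.6) + (0)·(1.4)) / 4 = -2/4 = -0.5
  s[V,V] = ((2.4)·(2.4) + (0.4)·(0.4) + (-0.6)·(-0.6) + (-3.6)·(-3.6) + (1.4)·(1.4)) / 4 = 21.2/4 = 5.3
  Sample standard deviations s_i = √(s[i,i]):
  s(U) = √(1.5) = 1.2247
  s(V) = √(5.3) = 2.3022

Step 3 — r_{ij} = s_{ij} / (s_i · s_j):
  r[U,U] = 1 (diagonal).
  r[U,V] = -0.5 / (1.2247 · 2.3022) = -0.5 / 2.8196 = -0.1773
  r[V,V] = 1 (diagonal).

R is symmetric with unit diagonal. Assembling:

R = [[1, -0.1773],
 [-0.1773, 1]]


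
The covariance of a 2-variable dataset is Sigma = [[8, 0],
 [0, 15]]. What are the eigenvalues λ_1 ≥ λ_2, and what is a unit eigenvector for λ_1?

Step 1 — characteristic polynomial of 2×2 Sigma:
  det(Sigma - λI) = λ² - trace · λ + det = 0.
  trace = 8 + 15 = 23, det = 8·15 - (0)² = 120.
Step 2 — discriminant:
  Δ = trace² - 4·det = 529 - 480 = 49.
Step 3 — eigenvalues:
  λ = (trace ± √Δ)/2 = (23 ± 7)/2,
  λ_1 = 15,  λ_2 = 8.

Step 4 — unit eigenvector for λ_1: Sigma is diagonal, so its eigenvectors are the coordinate axes. λ_1 = 15 is the diagonal entry on the second coordinate axis, hence
  v_1 = (0, 1) (||v_1|| = 1).

λ_1 = 15,  λ_2 = 8;  v_1 ≈ (0, 1)


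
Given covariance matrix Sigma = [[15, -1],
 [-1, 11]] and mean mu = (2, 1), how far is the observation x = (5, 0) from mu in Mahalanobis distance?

Step 1 — centre the observation: (x - mu) = (3, -1).

Step 2 — invert Sigma. det(Sigma) = 15·11 - (-1)² = 164.
  Sigma^{-1} = (1/det) · [[d, -b], [-b, a]] = [[0.0671, 0.0061],
 [0.0061, 0.0915]].

Step 3 — form the quadratic (x - mu)^T · Sigma^{-1} · (x - mu):
  Sigma^{-1} · (x - mu) = (0.1951, -0.0732).
  (x - mu)^T · [Sigma^{-1} · (x - mu)] = (3)·(0.1951) + (-1)·(-0.0732) = 0.6585.

Step 4 — take square root: d = √(0.6585) ≈ 0.8115.

d(x, mu) = √(0.6585) ≈ 0.8115
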